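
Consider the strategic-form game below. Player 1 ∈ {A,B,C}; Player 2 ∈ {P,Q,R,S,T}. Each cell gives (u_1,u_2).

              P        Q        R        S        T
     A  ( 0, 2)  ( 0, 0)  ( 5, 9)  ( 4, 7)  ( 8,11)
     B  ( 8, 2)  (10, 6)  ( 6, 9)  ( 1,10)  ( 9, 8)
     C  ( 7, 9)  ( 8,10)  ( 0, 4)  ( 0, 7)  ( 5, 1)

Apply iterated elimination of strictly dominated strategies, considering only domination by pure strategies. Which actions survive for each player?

Survivors P1:{A,B} P2:{R,S,T}

P1 drop C (B beats it: P:8>7 Q:10>8 R:6>0 S:1>0 T:9>5)
P2 drop P (R beats it: A:9>2 B:9>2)
P2 drop Q (R beats it: A:9>0 B:9>6)
P1→{A,B} P2→{R,S,T}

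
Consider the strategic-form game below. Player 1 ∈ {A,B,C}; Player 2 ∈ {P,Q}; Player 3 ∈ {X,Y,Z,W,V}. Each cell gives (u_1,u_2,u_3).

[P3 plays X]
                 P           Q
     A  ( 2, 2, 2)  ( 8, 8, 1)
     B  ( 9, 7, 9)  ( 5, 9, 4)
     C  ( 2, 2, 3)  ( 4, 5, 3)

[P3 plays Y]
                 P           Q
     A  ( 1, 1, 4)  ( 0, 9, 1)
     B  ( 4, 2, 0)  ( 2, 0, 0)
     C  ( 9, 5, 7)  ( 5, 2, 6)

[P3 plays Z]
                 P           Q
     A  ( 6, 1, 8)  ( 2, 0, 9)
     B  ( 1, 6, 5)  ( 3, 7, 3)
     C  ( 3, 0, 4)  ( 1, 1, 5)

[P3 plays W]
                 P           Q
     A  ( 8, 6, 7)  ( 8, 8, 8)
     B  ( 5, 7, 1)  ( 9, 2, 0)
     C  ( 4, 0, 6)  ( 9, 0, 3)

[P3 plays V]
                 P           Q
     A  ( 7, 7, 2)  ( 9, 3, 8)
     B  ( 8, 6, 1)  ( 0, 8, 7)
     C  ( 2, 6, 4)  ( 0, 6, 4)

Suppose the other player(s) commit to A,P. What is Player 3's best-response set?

u_3(X vs A,P) = 2
u_3(Y vs A,P) = 4
u_3(Z vs A,P) = 8
u_3(W vs A,P) = 7
u_3(V vs A,P) = 2
max payoff 8 at {Z}

argmax u_3 = {Z}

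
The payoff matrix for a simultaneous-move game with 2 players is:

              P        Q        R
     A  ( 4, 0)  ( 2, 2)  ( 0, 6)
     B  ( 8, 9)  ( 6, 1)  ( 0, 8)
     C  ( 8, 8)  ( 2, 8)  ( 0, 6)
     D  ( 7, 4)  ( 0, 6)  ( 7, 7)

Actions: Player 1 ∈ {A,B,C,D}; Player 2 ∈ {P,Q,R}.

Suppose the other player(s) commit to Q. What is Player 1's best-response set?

BR_1 = {B}

u_1(A vs Q) = 2
u_1(B vs Q) = 6
u_1(C vs Q) = 2
u_1(D vs Q) = 0
max payoff 6 at {B}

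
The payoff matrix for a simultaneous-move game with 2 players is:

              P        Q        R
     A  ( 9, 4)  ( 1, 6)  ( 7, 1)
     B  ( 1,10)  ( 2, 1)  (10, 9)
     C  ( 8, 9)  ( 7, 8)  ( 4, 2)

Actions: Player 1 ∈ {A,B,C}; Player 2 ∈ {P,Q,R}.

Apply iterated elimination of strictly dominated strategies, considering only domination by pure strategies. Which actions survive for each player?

P2 drop R (P beats it: A:4>1 B:10>9 C:9>2)
P1 drop B (C beats it: P:8>1 Q:7>2)
P1→{A,C} P2→{P,Q}

Survivors P1:{A,C} P2:{P,Q}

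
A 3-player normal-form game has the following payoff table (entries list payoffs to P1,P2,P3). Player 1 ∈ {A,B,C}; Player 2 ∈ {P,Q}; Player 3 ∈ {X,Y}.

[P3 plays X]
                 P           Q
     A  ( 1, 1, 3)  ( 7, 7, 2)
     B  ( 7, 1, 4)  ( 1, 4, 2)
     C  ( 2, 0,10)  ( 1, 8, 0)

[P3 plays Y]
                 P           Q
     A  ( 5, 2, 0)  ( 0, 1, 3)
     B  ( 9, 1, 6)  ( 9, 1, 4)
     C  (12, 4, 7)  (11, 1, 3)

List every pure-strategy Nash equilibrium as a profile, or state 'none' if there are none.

(A,P,X): not NE [P1→B gives 7>1; P2→Q gives 7>1]
(A,P,Y): not NE [P1→C gives 12>5; P3→X gives 3>0]
(A,Q,X): not NE [P3→Y gives 3>2]
(A,Q,Y): not NE [P1→C gives 11>0; P2→P gives 2>1]
(B,P,X): not NE [P2→Q gives 4>1; P3→Y gives 6>4]
(B,P,Y): not NE [P1→C gives 12>9]
(B,Q,X): not NE [P1→A gives 7>1; P3→Y gives 4>2]
(B,Q,Y): not NE [P1→C gives 11>9]
(C,P,X): not NE [P1→B gives 7>2; P2→Q gives 8>0]
(C,P,Y): not NE [P3→X gives 10>7]
(C,Q,X): not NE [P1→A gives 7>1; P3→Y gives 3>0]
(C,Q,Y): not NE [P2→P gives 4>1]

PSNE: ∅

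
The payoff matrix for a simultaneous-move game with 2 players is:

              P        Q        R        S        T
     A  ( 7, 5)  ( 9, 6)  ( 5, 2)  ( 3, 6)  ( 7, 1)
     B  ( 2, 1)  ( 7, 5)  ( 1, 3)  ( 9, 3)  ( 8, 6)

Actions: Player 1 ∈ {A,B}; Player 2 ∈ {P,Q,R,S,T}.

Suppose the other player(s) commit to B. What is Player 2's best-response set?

u_2(P vs B) = 1
u_2(Q vs B) = 5
u_2(R vs B) = 3
u_2(S vs B) = 3
u_2(T vs B) = 6
max payoff 6 at {T}

BR_2 = {T}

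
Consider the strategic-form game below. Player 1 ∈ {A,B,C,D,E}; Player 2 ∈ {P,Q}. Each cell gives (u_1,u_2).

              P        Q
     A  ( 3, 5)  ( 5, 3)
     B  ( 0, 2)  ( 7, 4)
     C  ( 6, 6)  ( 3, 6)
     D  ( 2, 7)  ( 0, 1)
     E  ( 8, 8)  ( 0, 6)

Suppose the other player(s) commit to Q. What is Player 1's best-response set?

argmax u_1 = {B}

u_1(A vs Q) = 5
u_1(B vs Q) = 7
u_1(C vs Q) = 3
u_1(D vs Q) = 0
u_1(E vs Q) = 0
max payoff 7 at {B}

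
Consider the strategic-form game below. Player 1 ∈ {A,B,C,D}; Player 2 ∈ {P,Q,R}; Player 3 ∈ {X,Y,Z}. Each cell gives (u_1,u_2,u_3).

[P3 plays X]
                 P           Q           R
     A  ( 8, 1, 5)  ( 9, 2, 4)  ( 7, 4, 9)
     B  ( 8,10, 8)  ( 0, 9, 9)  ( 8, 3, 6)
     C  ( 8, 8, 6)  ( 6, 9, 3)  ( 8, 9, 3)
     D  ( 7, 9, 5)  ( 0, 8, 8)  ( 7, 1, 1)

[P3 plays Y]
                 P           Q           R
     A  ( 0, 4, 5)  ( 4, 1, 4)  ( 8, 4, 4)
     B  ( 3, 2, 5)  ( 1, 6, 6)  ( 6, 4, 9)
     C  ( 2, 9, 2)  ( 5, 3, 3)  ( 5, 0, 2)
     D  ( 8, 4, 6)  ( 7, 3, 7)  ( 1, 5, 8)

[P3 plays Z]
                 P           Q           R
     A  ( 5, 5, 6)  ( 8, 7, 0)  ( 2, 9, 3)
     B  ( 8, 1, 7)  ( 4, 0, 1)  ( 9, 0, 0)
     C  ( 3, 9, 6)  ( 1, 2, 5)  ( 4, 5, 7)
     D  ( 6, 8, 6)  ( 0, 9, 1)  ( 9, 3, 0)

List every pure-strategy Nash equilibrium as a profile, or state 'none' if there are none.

(A,P,X): not NE [P2→R gives 4>1; P3→Z gives 6>5]
(A,P,Y): not NE [P1→D gives 8>0; P3→Z gives 6>5]
(A,P,Z): not NE [P1→B gives 8>5; P2→R gives 9>5]
(A,Q,X): not NE [P2→R gives 4>2]
(A,Q,Y): not NE [P1→D gives 7>4; P2→R gives 4>1]
(A,Q,Z): not NE [P2→R gives 9>7; P3→Y gives 4>0]
(A,R,X): not NE [P1→C gives 8>7]
(A,R,Y): not NE [P3→X gives 9>4]
(A,R,Z): not NE [P1→D gives 9>2; P3→X gives 9>3]
(B,P,X): NE
(B,P,Y): not NE [P1→D gives 8>3; P2→Q gives 6>2; P3→X gives 8>5]
(B,P,Z): not NE [P3→X gives 8>7]
(B,Q,X): not NE [P1→A gives 9>0; P2→P gives 10>9]
(B,Q,Y): not NE [P1→D gives 7>1; P3→X gives 9>6]
(B,Q,Z): not NE [P1→A gives 8>4; P2→P gives 1>0; P3→X gives 9>1]
(B,R,X): not NE [P2→P gives 10>3; P3→Y gives 9>6]
(B,R,Y): not NE [P1→A gives 8>6; P2→Q gives 6>4]
(B,R,Z): not NE [P2→P gives 1>0; P3→Y gives 9>0]
(C,P,X): not NE [P2→R gives 9>8]
(C,P,Y): not NE [P1→D gives 8>2; P3→Z gives 6>2]
(C,P,Z): not NE [P1→B gives 8>3]
(C,Q,X): not NE [P1→A gives 9>6; P3→Z gives 5>3]
(C,Q,Y): not NE [P1→D gives 7>5; P2→P gives 9>3; P3→Z gives 5>3]
(C,Q,Z): not NE [P1→A gives 8>1; P2→P gives 9>2]
(C,R,X): not NE [P3→Z gives 7>3]
(C,R,Y): not NE [P1→A gives 8>5; P2→P gives 9>0; P3→Z gives 7>2]
(C,R,Z): not NE [P1→D gives 9>4; P2→P gives 9>5]
(D,P,X): not NE [P1→C gives 8>7; P3→Z gives 6>5]
(D,P,Y): not NE [P2→R gives 5>4]
(D,P,Z): not NE [P1→B gives 8>6; P2→Q gives 9>8]
(D,Q,X): not NE [P1→A gives 9>0; P2→P gives 9>8]
(D,Q,Y): not NE [P2→R gives 5>3; P3→X gives 8>7]
(D,Q,Z): not NE [P1→A gives 8>0; P3→X gives 8>1]
(D,R,X): not NE [P1→C gives 8>7; P2→P gives 9>1; P3→Y gives 8>1]
(D,R,Y): not NE [P1→A gives 8>1]
(D,R,Z): not NE [P2→Q gives 9>3; P3→Y gives 8>0]

NE set: (B,P,X)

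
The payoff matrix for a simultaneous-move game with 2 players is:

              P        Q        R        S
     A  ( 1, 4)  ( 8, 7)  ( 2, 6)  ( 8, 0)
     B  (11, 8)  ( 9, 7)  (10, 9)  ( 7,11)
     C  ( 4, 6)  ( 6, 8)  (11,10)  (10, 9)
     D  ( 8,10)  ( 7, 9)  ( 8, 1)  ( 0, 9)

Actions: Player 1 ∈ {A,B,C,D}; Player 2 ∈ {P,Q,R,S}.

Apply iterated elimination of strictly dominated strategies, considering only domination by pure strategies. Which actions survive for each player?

Remaining: P1:{A,B,C} P2:{Q,R,S}

P1 drop D (B beats it: P:11>8 Q:9>7 R:10>8 S:7>0)
P2 drop P (R beats it: A:6>4 B:9>8 C:10>6)
P1→{A,B,C} P2→{Q,R,S}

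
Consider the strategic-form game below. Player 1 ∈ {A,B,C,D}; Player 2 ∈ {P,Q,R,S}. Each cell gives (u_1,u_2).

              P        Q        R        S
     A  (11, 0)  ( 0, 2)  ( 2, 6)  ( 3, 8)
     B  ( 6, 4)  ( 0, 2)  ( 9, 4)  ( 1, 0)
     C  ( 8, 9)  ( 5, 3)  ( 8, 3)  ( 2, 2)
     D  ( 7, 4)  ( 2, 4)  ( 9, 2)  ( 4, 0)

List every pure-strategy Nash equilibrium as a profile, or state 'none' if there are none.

(A,P): not NE [P2→S gives 8>0]
(A,Q): not NE [P1→C gives 5>0; P2→S gives 8>2]
(A,R): not NE [P1→D gives 9>2; P2→S gives 8>6]
(A,S): not NE [P1→D gives 4>3]
(B,P): not NE [P1→A gives 11>6]
(B,Q): not NE [P1→C gives 5>0; P2→R gives 4>2]
(B,R): NE
(B,S): not NE [P1→D gives 4>1; P2→R gives 4>0]
(C,P): not NE [P1→A gives 11>8]
(C,Q): not NE [P2→P gives 9>3]
(C,R): not NE [P1→D gives 9>8; P2→P gives 9>3]
(C,S): not NE [P1→D gives 4>2; P2→P gives 9>2]
(D,P): not NE [P1→A gives 11>7]
(D,Q): not NE [P1→C gives 5>2]
(D,R): not NE [P2→Q gives 4>2]
(D,S): not NE [P2→Q gives 4>0]

PSNE = {(B,R)}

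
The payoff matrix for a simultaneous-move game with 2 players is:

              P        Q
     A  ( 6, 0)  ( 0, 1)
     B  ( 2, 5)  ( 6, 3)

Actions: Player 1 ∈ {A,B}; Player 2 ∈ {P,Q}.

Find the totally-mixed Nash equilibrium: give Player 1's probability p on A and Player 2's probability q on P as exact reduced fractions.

p=2/3, q=3/5

P1 indiff ⇒ q·6+(1-q)·0 = q·2+(1-q)·6 ⇒ q(4) = (1-q)(6) ⇒ q = 3/5
P2 indiff ⇒ p·0+(1-p)·5 = p·1+(1-p)·3 ⇒ p(-1) = (1-p)(-2) ⇒ p = 2/3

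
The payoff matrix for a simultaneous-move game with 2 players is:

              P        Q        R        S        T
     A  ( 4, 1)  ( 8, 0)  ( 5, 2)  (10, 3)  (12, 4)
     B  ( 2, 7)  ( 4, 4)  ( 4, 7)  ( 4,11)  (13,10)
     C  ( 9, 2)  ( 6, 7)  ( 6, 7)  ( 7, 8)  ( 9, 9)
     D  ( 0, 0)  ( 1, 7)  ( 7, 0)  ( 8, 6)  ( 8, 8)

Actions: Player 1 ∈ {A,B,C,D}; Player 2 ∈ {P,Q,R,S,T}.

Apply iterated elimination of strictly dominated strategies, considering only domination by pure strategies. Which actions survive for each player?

IESDS → P1:{A,B} P2:{S,T}

P2 drop P (S beats it: A:3>1 B:11>7 C:8>2 D:6>0)
P2 drop Q (T beats it: A:4>0 B:10>4 C:9>7 D:8>7)
P2 drop R (S beats it: A:3>2 B:11>7 C:8>7 D:6>0)
P1 drop C (A beats it: S:10>7 T:12>9)
P1 drop D (A beats it: S:10>8 T:12>8)
P1→{A,B} P2→{S,T}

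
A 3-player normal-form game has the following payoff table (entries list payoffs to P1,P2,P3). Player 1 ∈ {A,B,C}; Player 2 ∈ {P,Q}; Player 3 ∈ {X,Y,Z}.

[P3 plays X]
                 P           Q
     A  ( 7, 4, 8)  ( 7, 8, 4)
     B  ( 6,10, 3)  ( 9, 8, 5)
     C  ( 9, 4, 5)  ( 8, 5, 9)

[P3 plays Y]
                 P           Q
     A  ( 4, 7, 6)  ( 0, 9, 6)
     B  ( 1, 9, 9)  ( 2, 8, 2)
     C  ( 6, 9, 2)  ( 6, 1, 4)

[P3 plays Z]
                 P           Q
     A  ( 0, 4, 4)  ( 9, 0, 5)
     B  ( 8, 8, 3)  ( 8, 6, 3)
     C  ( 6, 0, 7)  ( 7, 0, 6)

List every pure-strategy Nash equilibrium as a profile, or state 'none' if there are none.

Equilibria: none

(A,P,X): not NE [P1→C gives 9>7; P2→Q gives 8>4]
(A,P,Y): not NE [P1→C gives 6>4; P2→Q gives 9>7; P3→X gives 8>6]
(A,P,Z): not NE [P1→B gives 8>0; P3→X gives 8>4]
(A,Q,X): not NE [P1→B gives 9>7; P3→Y gives 6>4]
(A,Q,Y): not NE [P1→C gives 6>0]
(A,Q,Z): not NE [P2→P gives 4>0; P3→Y gives 6>5]
(B,P,X): not NE [P1→C gives 9>6; P3→Y gives 9>3]
(B,P,Y): not NE [P1→C gives 6>1]
(B,P,Z): not NE [P3→Y gives 9>3]
(B,Q,X): not NE [P2→P gives 10>8]
(B,Q,Y): not NE [P1→C gives 6>2; P2→P gives 9>8; P3→X gives 5>2]
(B,Q,Z): not NE [P1→A gives 9>8; P2→P gives 8>6; P3→X gives 5>3]
(C,P,X): not NE [P2→Q gives 5>4; P3→Z gives 7>5]
(C,P,Y): not NE [P3→Z gives 7>2]
(C,P,Z): not NE [P1→B gives 8>6]
(C,Q,X): not NE [P1→B gives 9>8]
(C,Q,Y): not NE [P2→P gives 9>1; P3→X gives 9>4]
(C,Q,Z): not NE [P1→A gives 9>7; P3→X gives 9>6]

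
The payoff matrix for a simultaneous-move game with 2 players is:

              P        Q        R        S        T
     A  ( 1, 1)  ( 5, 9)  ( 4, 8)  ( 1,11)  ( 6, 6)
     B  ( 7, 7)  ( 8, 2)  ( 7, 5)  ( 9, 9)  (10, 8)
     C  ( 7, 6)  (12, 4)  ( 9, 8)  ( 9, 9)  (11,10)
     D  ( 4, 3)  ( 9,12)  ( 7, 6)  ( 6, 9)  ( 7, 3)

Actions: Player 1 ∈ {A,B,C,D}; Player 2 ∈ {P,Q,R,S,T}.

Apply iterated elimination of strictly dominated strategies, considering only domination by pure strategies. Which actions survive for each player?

IESDS → P1:{B,C} P2:{S,T}

P1 drop A (B beats it: P:7>1 Q:8>5 R:7>4 S:9>1 T:10>6)
P1 drop D (C beats it: P:7>4 Q:12>9 R:9>7 S:9>6 T:11>7)
P2 drop P (S beats it: B:9>7 C:9>6)
P2 drop Q (R beats it: B:5>2 C:8>4)
P2 drop R (S beats it: B:9>5 C:9>8)
P1→{B,C} P2→{S,T}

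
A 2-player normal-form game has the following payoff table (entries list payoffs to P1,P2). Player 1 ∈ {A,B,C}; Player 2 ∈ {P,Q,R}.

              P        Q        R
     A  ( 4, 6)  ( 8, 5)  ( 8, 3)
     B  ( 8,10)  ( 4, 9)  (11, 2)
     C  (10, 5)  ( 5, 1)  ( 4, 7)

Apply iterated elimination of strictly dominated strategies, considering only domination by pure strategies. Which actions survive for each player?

P2 drop Q (P beats it: A:6>5 B:10>9 C:5>1)
P1 drop A (B beats it: P:8>4 R:11>8)
P1→{B,C} P2→{P,R}

IESDS → P1:{B,C} P2:{P,R}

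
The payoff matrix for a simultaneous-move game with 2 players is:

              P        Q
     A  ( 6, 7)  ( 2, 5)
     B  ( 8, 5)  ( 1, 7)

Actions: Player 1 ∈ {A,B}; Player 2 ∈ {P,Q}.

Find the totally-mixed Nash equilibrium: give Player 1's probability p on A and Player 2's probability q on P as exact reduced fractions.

(p,q) = (1/2, 1/3)

P1 indiff ⇒ q·6+(1-q)·2 = q·8+(1-q)·1 ⇒ q(-2) = (1-q)(-1) ⇒ q = 1/3
P2 indiff ⇒ p·7+(1-p)·5 = p·5+(1-p)·7 ⇒ p(2) = (1-p)(2) ⇒ p = 1/2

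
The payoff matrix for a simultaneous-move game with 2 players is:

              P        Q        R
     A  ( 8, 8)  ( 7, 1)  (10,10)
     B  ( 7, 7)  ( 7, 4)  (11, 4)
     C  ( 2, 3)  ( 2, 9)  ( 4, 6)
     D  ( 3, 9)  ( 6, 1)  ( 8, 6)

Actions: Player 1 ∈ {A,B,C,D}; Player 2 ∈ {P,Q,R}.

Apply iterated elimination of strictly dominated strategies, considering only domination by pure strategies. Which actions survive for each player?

Remaining: P1:{A,B} P2:{P,R}

P1 drop C (A beats it: P:8>2 Q:7>2 R:10>4)
P1 drop D (A beats it: P:8>3 Q:7>6 R:10>8)
P2 drop Q (P beats it: A:8>1 B:7>4)
P1→{A,B} P2→{P,R}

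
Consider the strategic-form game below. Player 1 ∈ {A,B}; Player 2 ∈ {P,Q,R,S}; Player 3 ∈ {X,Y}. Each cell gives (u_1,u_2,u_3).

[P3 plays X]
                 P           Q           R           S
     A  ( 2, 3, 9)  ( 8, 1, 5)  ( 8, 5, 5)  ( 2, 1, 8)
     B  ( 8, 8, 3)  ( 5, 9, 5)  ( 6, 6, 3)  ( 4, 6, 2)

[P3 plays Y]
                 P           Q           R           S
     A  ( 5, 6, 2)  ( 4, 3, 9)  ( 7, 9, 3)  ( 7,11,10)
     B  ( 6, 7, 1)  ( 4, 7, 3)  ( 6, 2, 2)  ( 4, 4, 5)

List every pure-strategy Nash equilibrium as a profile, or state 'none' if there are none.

PSNE = {(A,R,X), (A,S,Y)}

(A,P,X): not NE [P1→B gives 8>2; P2→R gives 5>3]
(A,P,Y): not NE [P1→B gives 6>5; P2→S gives 11>6; P3→X gives 9>2]
(A,Q,X): not NE [P2→R gives 5>1; P3→Y gives 9>5]
(A,Q,Y): not NE [P2→S gives 11>3]
(A,R,X): NE
(A,R,Y): not NE [P2→S gives 11>9; P3→X gives 5>3]
(A,S,X): not NE [P1→B gives 4>2; P2→R gives 5>1; P3→Y gives 10>8]
(A,S,Y): NE
(B,P,X): not NE [P2→Q gives 9>8]
(B,P,Y): not NE [P3→X gives 3>1]
(B,Q,X): not NE [P1→A gives 8>5]
(B,Q,Y): not NE [P3→X gives 5>3]
(B,R,X): not NE [P1→A gives 8>6; P2→Q gives 9>6]
(B,R,Y): not NE [P1→A gives 7>6; P2→Q gives 7>2; P3→X gives 3>2]
(B,S,X): not NE [P2→Q gives 9>6; P3→Y gives 5>2]
(B,S,Y): not NE [P1→A gives 7>4; P2→Q gives 7>4]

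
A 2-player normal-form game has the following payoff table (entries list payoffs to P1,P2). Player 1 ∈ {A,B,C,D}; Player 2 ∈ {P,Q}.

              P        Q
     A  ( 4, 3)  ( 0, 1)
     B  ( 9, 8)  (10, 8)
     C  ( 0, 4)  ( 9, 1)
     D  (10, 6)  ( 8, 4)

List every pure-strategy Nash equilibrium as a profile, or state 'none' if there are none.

(A,P): not NE [P1→D gives 10>4]
(A,Q): not NE [P1→B gives 10>0; P2→P gives 3>1]
(B,P): not NE [P1→D gives 10>9]
(B,Q): NE
(C,P): not NE [P1→D gives 10>0]
(C,Q): not NE [P1→B gives 10>9; P2→P gives 4>1]
(D,P): NE
(D,Q): not NE [P1→B gives 10>8; P2→P gives 6>4]

Nash profiles: (B,Q), (D,P)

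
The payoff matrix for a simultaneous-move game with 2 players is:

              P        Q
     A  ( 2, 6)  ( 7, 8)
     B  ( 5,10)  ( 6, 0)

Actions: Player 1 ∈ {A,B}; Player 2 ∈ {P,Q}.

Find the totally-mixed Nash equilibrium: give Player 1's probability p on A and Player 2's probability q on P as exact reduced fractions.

(p,q) = (5/6, 1/4)

P1 indiff ⇒ q·2+(1-q)·7 = q·5+(1-q)·6 ⇒ q(-3) = (1-q)(-1) ⇒ q = 1/4
P2 indiff ⇒ p·6+(1-p)·10 = p·8+(1-p)·0 ⇒ p(-2) = (1-p)(-10) ⇒ p = 5/6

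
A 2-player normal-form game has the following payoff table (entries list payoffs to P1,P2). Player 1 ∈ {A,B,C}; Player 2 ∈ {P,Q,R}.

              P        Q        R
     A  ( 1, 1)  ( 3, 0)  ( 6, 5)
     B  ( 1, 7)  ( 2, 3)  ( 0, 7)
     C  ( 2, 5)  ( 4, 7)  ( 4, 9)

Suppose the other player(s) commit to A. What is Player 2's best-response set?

u_2(P vs A) = 1
u_2(Q vs A) = 0
u_2(R vs A) = 5
max payoff 5 at {R}

P2 best: {R}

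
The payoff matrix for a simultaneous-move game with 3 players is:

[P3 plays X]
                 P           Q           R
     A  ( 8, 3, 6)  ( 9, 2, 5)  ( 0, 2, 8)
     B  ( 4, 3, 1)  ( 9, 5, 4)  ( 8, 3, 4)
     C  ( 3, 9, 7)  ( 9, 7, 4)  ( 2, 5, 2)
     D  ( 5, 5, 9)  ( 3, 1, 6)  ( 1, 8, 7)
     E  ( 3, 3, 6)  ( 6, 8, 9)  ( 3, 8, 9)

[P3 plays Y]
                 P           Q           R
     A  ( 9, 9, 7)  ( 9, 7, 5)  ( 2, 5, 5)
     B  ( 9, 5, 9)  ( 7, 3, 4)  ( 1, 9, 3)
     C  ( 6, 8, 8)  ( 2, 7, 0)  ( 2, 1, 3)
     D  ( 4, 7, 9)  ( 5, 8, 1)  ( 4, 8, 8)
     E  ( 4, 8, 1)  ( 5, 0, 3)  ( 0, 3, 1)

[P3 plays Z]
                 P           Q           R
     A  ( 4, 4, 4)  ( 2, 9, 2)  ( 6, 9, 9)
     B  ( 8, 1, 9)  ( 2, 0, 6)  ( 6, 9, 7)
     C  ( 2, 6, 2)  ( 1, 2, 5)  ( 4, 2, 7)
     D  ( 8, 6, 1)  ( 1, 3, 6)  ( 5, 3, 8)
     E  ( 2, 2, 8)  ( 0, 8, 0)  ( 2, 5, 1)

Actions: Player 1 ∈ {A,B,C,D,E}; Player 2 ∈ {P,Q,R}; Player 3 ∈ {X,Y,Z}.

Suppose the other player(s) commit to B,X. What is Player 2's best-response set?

BR_2 = {Q}

u_2(P vs B,X) = 3
u_2(Q vs B,X) = 5
u_2(R vs B,X) = 3
max payoff 5 at {Q}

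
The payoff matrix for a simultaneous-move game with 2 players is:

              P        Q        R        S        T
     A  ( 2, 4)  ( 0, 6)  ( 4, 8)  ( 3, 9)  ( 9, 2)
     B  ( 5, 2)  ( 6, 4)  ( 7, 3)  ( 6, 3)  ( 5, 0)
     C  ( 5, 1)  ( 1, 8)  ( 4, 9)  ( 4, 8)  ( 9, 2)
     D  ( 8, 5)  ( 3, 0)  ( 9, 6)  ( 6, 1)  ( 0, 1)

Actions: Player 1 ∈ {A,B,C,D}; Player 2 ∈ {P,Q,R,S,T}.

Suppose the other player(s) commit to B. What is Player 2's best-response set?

BR_2 = {Q}

u_2(P vs B) = 2
u_2(Q vs B) = 4
u_2(R vs B) = 3
u_2(S vs B) = 3
u_2(T vs B) = 0
max payoff 4 at {Q}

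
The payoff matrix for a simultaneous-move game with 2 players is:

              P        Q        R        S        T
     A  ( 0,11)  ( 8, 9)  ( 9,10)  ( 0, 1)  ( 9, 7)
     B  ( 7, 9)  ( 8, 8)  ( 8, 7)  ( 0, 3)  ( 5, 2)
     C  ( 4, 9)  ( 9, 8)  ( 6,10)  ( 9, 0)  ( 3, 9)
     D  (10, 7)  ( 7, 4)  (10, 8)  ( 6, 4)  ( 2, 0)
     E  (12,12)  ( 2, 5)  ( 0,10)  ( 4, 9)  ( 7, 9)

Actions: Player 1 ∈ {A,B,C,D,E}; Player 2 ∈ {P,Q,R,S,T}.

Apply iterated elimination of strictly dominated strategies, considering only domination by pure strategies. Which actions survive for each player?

Survivors P1:{D,E} P2:{P,R}

P2 drop Q (P beats it: A:11>9 B:9>8 C:9>8 D:7>4 E:12>5)
P2 drop S (P beats it: A:11>1 B:9>3 C:9>0 D:7>4 E:12>9)
P1 drop C (B beats it: P:7>4 R:8>6 T:5>3)
P2 drop T (P beats it: A:11>7 B:9>2 D:7>0 E:12>9)
P1 drop A (D beats it: P:10>0 R:10>9)
P1 drop B (D beats it: P:10>7 R:10>8)
P1→{D,E} P2→{P,R}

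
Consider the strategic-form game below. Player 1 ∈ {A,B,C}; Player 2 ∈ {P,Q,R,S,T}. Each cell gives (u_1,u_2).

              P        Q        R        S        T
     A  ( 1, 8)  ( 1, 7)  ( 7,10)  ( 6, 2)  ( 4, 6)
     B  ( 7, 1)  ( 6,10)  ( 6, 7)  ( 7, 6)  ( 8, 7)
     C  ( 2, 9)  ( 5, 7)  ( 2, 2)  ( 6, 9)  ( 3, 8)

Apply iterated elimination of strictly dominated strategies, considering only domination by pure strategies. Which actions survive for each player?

P1 drop C (B beats it: P:7>2 Q:6>5 R:6>2 S:7>6 T:8>3)
P2 drop P (R beats it: A:10>8 B:7>1)
P2 drop S (Q beats it: A:7>2 B:10>6)
P2 drop T (Q beats it: A:7>6 B:10>7)
P1→{A,B} P2→{Q,R}

IESDS → P1:{A,B} P2:{Q,R}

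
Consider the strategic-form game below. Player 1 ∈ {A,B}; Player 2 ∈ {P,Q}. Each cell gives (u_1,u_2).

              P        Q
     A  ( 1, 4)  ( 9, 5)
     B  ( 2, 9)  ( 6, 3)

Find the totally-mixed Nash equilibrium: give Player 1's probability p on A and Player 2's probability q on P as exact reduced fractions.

P1 indiff ⇒ q·1+(1-q)·9 = q·2+(1-q)·6 ⇒ q(-1) = (1-q)(-3) ⇒ q = 3/4
P2 indiff ⇒ p·4+(1-p)·9 = p·5+(1-p)·3 ⇒ p(-1) = (1-p)(-6) ⇒ p = 6/7

(p,q) = (6/7, 3/4)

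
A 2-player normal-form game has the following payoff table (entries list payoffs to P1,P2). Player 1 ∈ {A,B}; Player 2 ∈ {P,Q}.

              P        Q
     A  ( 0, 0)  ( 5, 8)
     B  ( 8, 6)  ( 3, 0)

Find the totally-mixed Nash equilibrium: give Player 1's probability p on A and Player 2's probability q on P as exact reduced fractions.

P1 indiff ⇒ q·0+(1-q)·5 = q·8+(1-q)·3 ⇒ q(-8) = (1-q)(-2) ⇒ q = 1/5
P2 indiff ⇒ p·0+(1-p)·6 = p·8+(1-p)·0 ⇒ p(-8) = (1-p)(-6) ⇒ p = 3/7

p=3/7, q=1/5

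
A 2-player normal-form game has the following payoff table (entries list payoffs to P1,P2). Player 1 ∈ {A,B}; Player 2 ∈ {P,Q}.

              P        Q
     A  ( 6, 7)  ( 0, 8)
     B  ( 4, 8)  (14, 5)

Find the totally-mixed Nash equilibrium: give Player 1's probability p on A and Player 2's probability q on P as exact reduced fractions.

p=3/4, q=7/8

P1 indiff ⇒ q·6+(1-q)·0 = q·4+(1-q)·14 ⇒ q(2) = (1-q)(14) ⇒ q = 7/8
P2 indiff ⇒ p·7+(1-p)·8 = p·8+(1-p)·5 ⇒ p(-1) = (1-p)(-3) ⇒ p = 3/4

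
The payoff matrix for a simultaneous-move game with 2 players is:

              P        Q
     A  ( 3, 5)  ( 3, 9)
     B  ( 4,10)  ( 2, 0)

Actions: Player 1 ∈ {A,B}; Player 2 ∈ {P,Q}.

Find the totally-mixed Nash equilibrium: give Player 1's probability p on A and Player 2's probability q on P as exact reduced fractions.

P1 indiff ⇒ q·3+(1-q)·3 = q·4+(1-q)·2 ⇒ q(-1) = (1-q)(-1) ⇒ q = 1/2
P2 indiff ⇒ p·5+(1-p)·10 = p·9+(1-p)·0 ⇒ p(-4) = (1-p)(-10) ⇒ p = 5/7

(p,q) = (5/7, 1/2)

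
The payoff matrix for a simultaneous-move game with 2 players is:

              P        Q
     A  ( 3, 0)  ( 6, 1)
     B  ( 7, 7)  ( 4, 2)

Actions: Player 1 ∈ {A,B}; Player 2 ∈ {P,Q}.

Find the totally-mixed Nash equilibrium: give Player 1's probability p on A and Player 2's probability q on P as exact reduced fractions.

P1 indiff ⇒ q·3+(1-q)·6 = q·7+(1-q)·4 ⇒ q(-4) = (1-q)(-2) ⇒ q = 1/3
P2 indiff ⇒ p·0+(1-p)·7 = p·1+(1-p)·2 ⇒ p(-1) = (1-p)(-5) ⇒ p = 5/6

p=5/6, q=1/3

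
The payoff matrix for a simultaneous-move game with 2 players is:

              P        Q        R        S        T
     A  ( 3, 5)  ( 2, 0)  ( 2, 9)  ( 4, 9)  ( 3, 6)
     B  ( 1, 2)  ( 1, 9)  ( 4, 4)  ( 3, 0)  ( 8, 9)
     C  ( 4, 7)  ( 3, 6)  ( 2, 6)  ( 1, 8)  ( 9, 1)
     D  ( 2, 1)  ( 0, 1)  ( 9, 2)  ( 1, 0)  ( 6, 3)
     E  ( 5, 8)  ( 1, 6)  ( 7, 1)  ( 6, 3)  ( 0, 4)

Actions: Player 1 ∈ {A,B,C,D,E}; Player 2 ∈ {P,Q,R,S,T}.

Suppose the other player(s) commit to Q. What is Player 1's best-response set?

BR_1 = {C}

u_1(A vs Q) = 2
u_1(B vs Q) = 1
u_1(C vs Q) = 3
u_1(D vs Q) = 0
u_1(E vs Q) = 1
max payoff 3 at {C}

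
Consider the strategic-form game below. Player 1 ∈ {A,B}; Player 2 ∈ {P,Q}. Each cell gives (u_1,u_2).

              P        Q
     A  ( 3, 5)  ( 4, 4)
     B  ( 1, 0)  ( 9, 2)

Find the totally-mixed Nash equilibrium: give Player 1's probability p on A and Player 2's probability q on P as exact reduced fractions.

P1 indiff ⇒ q·3+(1-q)·4 = q·1+(1-q)·9 ⇒ q(2) = (1-q)(5) ⇒ q = 5/7
P2 indiff ⇒ p·5+(1-p)·0 = p·4+(1-p)·2 ⇒ p(1) = (1-p)(2) ⇒ p = 2/3

(p,q) = (2/3, 5/7)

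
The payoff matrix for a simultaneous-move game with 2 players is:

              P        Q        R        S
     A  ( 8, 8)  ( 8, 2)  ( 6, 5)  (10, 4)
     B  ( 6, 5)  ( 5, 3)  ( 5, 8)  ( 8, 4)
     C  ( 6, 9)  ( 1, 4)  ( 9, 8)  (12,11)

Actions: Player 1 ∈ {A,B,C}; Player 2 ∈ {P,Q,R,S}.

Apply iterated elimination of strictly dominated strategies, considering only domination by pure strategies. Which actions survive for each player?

P1 drop B (A beats it: P:8>6 Q:8>5 R:6>5 S:10>8)
P2 drop Q (P beats it: A:8>2 C:9>4)
P2 drop R (P beats it: A:8>5 C:9>8)
P1→{A,C} P2→{P,S}

Survivors P1:{A,C} P2:{P,S}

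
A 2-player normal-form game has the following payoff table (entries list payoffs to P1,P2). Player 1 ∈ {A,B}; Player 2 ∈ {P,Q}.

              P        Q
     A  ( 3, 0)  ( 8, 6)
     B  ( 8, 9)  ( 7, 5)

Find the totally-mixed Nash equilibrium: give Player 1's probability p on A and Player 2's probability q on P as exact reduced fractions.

P1 mixes 2/5 on A; P2 mixes 1/6 on P

P1 indiff ⇒ q·3+(1-q)·8 = q·8+(1-q)·7 ⇒ q(-5) = (1-q)(-1) ⇒ q = 1/6
P2 indiff ⇒ p·0+(1-p)·9 = p·6+(1-p)·5 ⇒ p(-6) = (1-p)(-4) ⇒ p = 2/5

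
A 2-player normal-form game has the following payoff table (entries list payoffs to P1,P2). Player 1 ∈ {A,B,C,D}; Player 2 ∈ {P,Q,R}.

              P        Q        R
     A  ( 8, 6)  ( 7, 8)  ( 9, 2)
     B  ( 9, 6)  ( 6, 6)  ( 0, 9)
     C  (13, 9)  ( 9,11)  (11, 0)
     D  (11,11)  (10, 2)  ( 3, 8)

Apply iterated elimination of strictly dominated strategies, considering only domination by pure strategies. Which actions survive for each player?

IESDS → P1:{C,D} P2:{P,Q}

P1 drop A (C beats it: P:13>8 Q:9>7 R:11>9)
P1 drop B (C beats it: P:13>9 Q:9>6 R:11>0)
P2 drop R (P beats it: C:9>0 D:11>8)
P1→{C,D} P2→{P,Q}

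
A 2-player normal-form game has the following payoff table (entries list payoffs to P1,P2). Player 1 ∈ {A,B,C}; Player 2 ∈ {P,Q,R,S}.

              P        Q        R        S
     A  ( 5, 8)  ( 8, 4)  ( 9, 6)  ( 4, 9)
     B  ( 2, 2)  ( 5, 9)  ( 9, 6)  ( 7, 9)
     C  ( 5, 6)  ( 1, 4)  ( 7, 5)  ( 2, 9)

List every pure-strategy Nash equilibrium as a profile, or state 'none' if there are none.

(A,P): not NE [P2→S gives 9>8]
(A,Q): not NE [P2→S gives 9>4]
(A,R): not NE [P2→S gives 9>6]
(A,S): not NE [P1→B gives 7>4]
(B,P): not NE [P1→C gives 5>2; P2→S gives 9>2]
(B,Q): not NE [P1→A gives 8>5]
(B,R): not NE [P2→S gives 9>6]
(B,S): NE
(C,P): not NE [P2→S gives 9>6]
(C,Q): not NE [P1→A gives 8>1; P2→S gives 9>4]
(C,R): not NE [P1→B gives 9>7; P2→S gives 9>5]
(C,S): not NE [P1→B gives 7>2]

Nash profiles: (B,S)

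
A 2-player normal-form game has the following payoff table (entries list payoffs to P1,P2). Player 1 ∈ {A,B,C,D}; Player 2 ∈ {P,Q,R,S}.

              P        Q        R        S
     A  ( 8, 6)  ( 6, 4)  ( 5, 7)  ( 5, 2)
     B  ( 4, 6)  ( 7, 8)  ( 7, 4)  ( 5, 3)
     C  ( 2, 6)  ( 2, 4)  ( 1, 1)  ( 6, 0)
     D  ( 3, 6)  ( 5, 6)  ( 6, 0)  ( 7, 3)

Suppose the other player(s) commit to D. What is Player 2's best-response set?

u_2(P vs D) = 6
u_2(Q vs D) = 6
u_2(R vs D) = 0
u_2(S vs D) = 3
max payoff 6 at {P,Q}

argmax u_2 = {P,Q}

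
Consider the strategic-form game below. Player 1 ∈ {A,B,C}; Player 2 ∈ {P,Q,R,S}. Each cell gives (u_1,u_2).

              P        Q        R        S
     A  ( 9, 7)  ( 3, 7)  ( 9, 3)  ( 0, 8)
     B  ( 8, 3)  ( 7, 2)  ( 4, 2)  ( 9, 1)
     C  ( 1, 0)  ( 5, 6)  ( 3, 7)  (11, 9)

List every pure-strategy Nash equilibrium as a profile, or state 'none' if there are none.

PSNE = {(C,S)}

(A,P): not NE [P2→S gives 8>7]
(A,Q): not NE [P1→B gives 7>3; P2→S gives 8>7]
(A,R): not NE [P2→S gives 8>3]
(A,S): not NE [P1→C gives 11>0]
(B,P): not NE [P1→A gives 9>8]
(B,Q): not NE [P2→P gives 3>2]
(B,R): not NE [P1→A gives 9>4; P2→P gives 3>2]
(B,S): not NE [P1→C gives 11>9; P2→P gives 3>1]
(C,P): not NE [P1→A gives 9>1; P2→S gives 9>0]
(C,Q): not NE [P1→B gives 7>5; P2→S gives 9>6]
(C,R): not NE [P1→A gives 9>3; P2→S gives 9>7]
(C,S): NE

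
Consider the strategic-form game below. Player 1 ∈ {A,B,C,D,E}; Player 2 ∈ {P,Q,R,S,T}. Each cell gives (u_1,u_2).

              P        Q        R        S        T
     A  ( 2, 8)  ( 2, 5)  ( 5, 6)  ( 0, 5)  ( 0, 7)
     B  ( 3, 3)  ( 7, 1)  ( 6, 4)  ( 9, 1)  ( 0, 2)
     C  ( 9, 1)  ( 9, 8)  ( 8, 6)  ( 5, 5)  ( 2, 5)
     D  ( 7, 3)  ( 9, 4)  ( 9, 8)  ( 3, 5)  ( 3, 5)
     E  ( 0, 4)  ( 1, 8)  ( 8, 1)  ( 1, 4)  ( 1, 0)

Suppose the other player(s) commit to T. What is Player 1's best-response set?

argmax u_1 = {D}

u_1(A vs T) = 0
u_1(B vs T) = 0
u_1(C vs T) = 2
u_1(D vs T) = 3
u_1(E vs T) = 1
max payoff 3 at {D}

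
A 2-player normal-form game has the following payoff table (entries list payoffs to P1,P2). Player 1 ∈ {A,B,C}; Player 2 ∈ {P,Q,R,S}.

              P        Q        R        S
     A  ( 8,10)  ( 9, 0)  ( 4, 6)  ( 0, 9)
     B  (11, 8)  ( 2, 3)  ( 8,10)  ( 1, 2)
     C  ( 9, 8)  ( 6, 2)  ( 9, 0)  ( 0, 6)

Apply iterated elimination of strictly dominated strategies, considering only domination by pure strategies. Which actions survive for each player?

Remaining: P1:{B,C} P2:{P,R}

P2 drop Q (P beats it: A:10>0 B:8>3 C:8>2)
P1 drop A (B beats it: P:11>8 R:8>4 S:1>0)
P2 drop S (P beats it: B:8>2 C:8>6)
P1→{B,C} P2→{P,R}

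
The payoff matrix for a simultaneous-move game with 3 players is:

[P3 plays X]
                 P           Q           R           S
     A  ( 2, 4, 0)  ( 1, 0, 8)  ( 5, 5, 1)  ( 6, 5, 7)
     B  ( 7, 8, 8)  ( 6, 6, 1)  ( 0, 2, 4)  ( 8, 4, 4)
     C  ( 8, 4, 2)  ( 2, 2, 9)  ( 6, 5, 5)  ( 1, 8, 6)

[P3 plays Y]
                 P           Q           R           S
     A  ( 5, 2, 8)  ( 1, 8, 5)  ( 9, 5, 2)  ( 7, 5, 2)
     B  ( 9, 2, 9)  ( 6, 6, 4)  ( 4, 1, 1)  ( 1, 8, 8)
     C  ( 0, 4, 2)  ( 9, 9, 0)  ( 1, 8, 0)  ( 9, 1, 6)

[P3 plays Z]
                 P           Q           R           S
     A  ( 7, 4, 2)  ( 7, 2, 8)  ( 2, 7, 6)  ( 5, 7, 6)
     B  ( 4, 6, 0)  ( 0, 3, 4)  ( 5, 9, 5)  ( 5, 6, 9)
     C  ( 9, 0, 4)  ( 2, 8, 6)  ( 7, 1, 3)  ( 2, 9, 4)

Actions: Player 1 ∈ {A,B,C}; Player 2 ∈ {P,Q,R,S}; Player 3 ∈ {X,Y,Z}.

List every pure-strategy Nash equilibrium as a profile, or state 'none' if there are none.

(A,P,X): not NE [P1→C gives 8>2; P2→S gives 5>4; P3→Y gives 8>0]
(A,P,Y): not NE [P1→B gives 9>5; P2→Q gives 8>2]
(A,P,Z): not NE [P1→C gives 9>7; P2→S gives 7>4; P3→Y gives 8>2]
(A,Q,X): not NE [P1→B gives 6>1; P2→S gives 5>0]
(A,Q,Y): not NE [P1→C gives 9>1; P3→Z gives 8>5]
(A,Q,Z): not NE [P2→S gives 7>2]
(A,R,X): not NE [P1→C gives 6>5; P3→Z gives 6>1]
(A,R,Y): not NE [P2→Q gives 8>5; P3→Z gives 6>2]
(A,R,Z): not NE [P1→C gives 7>2]
(A,S,X): not NE [P1→B gives 8>6]
(A,S,Y): not NE [P1→C gives 9>7; P2→Q gives 8>5; P3→X gives 7>2]
(A,S,Z): not NE [P3→X gives 7>6]
(B,P,X): not NE [P1→C gives 8>7; P3→Y gives 9>8]
(B,P,Y): not NE [P2→S gives 8>2]
(B,P,Z): not NE [P1→C gives 9>4; P2→R gives 9>6; P3→Y gives 9>0]
(B,Q,X): not NE [P2→P gives 8>6; P3→Z gives 4>1]
(B,Q,Y): not NE [P1→C gives 9>6; P2→S gives 8>6]
(B,Q,Z): not NE [P1→A gives 7>0; P2→R gives 9>3]
(B,R,X): not NE [P1→C gives 6>0; P2→P gives 8>2; P3→Z gives 5>4]
(B,R,Y): not NE [P1→A gives 9>4; P2→S gives 8>1; P3→Z gives 5>1]
(B,R,Z): not NE [P1→C gives 7>5]
(B,S,X): not NE [P2→P gives 8>4; P3→Z gives 9>4]
(B,S,Y): not NE [P1→C gives 9>1; P3→Z gives 9>8]
(B,S,Z): not NE [P2→R gives 9>6]
(C,P,X): not NE [P2→S gives 8>4; P3→Z gives 4>2]
(C,P,Y): not NE [P1→B gives 9>0; P2→Q gives 9>4; P3→Z gives 4>2]
(C,P,Z): not NE [P2→S gives 9>0]
(C,Q,X): not NE [P1→B gives 6>2; P2→S gives 8>2]
(C,Q,Y): not NE [P3→X gives 9>0]
(C,Q,Z): not NE [P1→A gives 7>2; P2→S gives 9>8; P3→X gives 9>6]
(C,R,X): not NE [P2→S gives 8>5]
(C,R,Y): not NE [P1→A gives 9>1; P2→Q gives 9>8; P3→X gives 5>0]
(C,R,Z): not NE [P2→S gives 9>1; P3→X gives 5>3]
(C,S,X): not NE [P1→B gives 8>1]
(C,S,Y): not NE [P2→Q gives 9>1]
(C,S,Z): not NE [P1→B gives 5>2; P3→Y gives 6>4]

PSNE: ∅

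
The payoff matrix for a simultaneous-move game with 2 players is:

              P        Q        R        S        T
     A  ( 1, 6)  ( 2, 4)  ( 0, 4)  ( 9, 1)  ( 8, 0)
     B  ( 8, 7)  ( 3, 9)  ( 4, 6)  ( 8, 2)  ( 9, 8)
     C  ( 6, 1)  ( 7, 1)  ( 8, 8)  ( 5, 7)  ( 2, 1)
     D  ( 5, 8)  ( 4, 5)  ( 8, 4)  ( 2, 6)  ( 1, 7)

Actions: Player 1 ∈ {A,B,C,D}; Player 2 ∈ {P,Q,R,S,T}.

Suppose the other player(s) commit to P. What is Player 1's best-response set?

argmax u_1 = {B}

u_1(A vs P) = 1
u_1(B vs P) = 8
u_1(C vs P) = 6
u_1(D vs P) = 5
max payoff 8 at {B}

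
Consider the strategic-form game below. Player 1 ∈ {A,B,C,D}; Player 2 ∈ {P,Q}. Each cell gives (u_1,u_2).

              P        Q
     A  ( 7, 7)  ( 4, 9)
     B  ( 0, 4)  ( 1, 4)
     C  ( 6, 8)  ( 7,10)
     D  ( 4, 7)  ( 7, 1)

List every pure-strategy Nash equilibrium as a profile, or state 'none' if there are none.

(A,P): not NE [P2→Q gives 9>7]
(A,Q): not NE [P1→D gives 7>4]
(B,P): not NE [P1→A gives 7>0]
(B,Q): not NE [P1→D gives 7>1]
(C,P): not NE [P1→A gives 7>6; P2→Q gives 10>8]
(C,Q): NE
(D,P): not NE [P1→A gives 7>4]
(D,Q): not NE [P2→P gives 7>1]

PSNE = {(C,Q)}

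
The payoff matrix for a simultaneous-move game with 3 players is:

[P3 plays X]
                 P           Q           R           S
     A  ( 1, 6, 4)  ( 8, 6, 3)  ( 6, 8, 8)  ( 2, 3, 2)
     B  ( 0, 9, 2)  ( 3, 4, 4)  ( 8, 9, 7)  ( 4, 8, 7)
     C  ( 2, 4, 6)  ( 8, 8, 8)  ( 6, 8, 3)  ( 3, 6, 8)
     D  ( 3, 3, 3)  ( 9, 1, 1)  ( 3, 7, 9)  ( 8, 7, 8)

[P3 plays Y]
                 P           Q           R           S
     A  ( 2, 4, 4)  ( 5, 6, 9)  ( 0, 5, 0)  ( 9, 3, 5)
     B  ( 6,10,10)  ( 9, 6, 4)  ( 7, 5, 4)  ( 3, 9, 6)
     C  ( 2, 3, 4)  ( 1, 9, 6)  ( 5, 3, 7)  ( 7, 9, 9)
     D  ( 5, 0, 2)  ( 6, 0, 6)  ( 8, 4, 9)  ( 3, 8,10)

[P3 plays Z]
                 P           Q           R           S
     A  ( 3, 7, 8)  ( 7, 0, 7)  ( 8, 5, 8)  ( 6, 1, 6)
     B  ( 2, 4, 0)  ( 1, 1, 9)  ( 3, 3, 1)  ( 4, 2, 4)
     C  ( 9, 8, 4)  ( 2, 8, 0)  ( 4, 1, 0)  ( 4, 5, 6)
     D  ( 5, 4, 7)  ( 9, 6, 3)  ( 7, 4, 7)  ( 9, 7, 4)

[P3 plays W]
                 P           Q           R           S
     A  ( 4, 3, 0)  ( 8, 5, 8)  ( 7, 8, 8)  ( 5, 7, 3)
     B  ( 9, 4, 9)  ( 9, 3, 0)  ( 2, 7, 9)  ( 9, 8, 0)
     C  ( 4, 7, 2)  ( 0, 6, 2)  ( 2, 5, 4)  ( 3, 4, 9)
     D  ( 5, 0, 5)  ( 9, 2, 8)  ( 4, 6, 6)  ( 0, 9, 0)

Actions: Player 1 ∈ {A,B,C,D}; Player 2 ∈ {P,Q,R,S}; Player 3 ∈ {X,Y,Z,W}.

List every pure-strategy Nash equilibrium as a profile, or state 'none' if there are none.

(A,P,X): not NE [P1→D gives 3>1; P2→R gives 8>6; P3→Z gives 8>4]
(A,P,Y): not NE [P1→B gives 6>2; P2→Q gives 6>4; P3→Z gives 8>4]
(A,P,Z): not NE [P1→C gives 9>3]
(A,P,W): not NE [P1→B gives 9>4; P2→R gives 8>3; P3→Z gives 8>0]
(A,Q,X): not NE [P1→D gives 9>8; P2→R gives 8>6; P3→Y gives 9>3]
(A,Q,Y): not NE [P1→B gives 9>5]
(A,Q,Z): not NE [P1→D gives 9>7; P2→P gives 7>0; P3→Y gives 9>7]
(A,Q,W): not NE [P1→D gives 9>8; P2→R gives 8>5; P3→Y gives 9>8]
(A,R,X): not NE [P1→B gives 8>6]
(A,R,Y): not NE [P1→D gives 8>0; P2→Q gives 6>5; P3→W gives 8>0]
(A,R,Z): not NE [P2→P gives 7>5]
(A,R,W): NE
(A,S,X): not NE [P1→D gives 8>2; P2→R gives 8>3; P3→Z gives 6>2]
(A,S,Y): not NE [P2→Q gives 6>3; P3→Z gives 6>5]
(A,S,Z): not NE [P1→D gives 9>6; P2→P gives 7>1]
(A,S,W): not NE [P1→B gives 9>5; P2→R gives 8>7; P3→Z gives 6>3]
(B,P,X): not NE [P1→D gives 3>0; P3→Y gives 10>2]
(B,P,Y): NE
(B,P,Z): not NE [P1→C gives 9>2; P3→Y gives 10>0]
(B,P,W): not NE [P2→S gives 8>4; P3→Y gives 10>9]
(B,Q,X): not NE [P1→D gives 9>3; P2→R gives 9>4; P3→Z gives 9>4]
(B,Q,Y): not NE [P2→P gives 10>6; P3→Z gives 9>4]
(B,Q,Z): not NE [P1→D gives 9>1; P2→P gives 4>1]
(B,Q,W): not NE [P2→S gives 8>3; P3→Z gives 9>0]
(B,R,X): not NE [P3→W gives 9>7]
(B,R,Y): not NE [P1→D gives 8>7; P2→P gives 10>5; P3→W gives 9>4]
(B,R,Z): not NE [P1→A gives 8>3; P2→P gives 4>3; P3→W gives 9>1]
(B,R,W): not NE [P1→A gives 7>2; P2→S gives 8>7]
(B,S,X): not NE [P1→D gives 8>4; P2→R gives 9>8]
(B,S,Y): not NE [P1→A gives 9>3; P2→P gives 10>9; P3→X gives 7>6]
(B,S,Z): not NE [P1→D gives 9>4; P2→P gives 4>2; P3→X gives 7>4]
(B,S,W): not NE [P3→X gives 7>0]
(C,P,X): not NE [P1→D gives 3>2; P2→R gives 8>4]
(C,P,Y): not NE [P1→B gives 6>2; P2→S gives 9>3; P3→X gives 6>4]
(C,P,Z): not NE [P3→X gives 6>4]
(C,P,W): not NE [P1→B gives 9>4; P3→X gives 6>2]
(C,Q,X): not NE [P1→D gives 9>8]
(C,Q,Y): not NE [P1→B gives 9>1; P3→X gives 8>6]
(C,Q,Z): not NE [P1→D gives 9>2; P3→X gives 8>0]
(C,Q,W): not NE [P1→D gives 9>0; P2→P gives 7>6; P3→X gives 8>2]
(C,R,X): not NE [P1→B gives 8>6; P3→Y gives 7>3]
(C,R,Y): not NE [P1→D gives 8>5; P2→S gives 9>3]
(C,R,Z): not NE [P1→A gives 8>4; P2→Q gives 8>1; P3→Y gives 7>0]
(C,R,W): not NE [P1→A gives 7>2; P2→P gives 7>5; P3→Y gives 7>4]
(C,S,X): not NE [P1→D gives 8>3; P2→R gives 8>6; P3→W gives 9>8]
(C,S,Y): not NE [P1→A gives 9>7]
(C,S,Z): not NE [P1→D gives 9>4; P2→Q gives 8>5; P3→W gives 9>6]
(C,S,W): not NE [P1→B gives 9>3; P2→P gives 7>4]
(D,P,X): not NE [P2→S gives 7>3; P3→Z gives 7>3]
(D,P,Y): not NE [P1→B gives 6>5; P2→S gives 8>0; P3→Z gives 7>2]
(D,P,Z): not NE [P1→C gives 9>5; P2→S gives 7>4]
(D,P,W): not NE [P1→B gives 9>5; P2→S gives 9>0; P3→Z gives 7>5]
(D,Q,X): not NE [P2→S gives 7>1; P3→W gives 8>1]
(D,Q,Y): not NE [P1→B gives 9>6; P2→S gives 8>0; P3→W gives 8>6]
(D,Q,Z): not NE [P2→S gives 7>6; P3→W gives 8>3]
(D,Q,W): not NE [P2→S gives 9>2]
(D,R,X): not NE [P1→B gives 8>3]
(D,R,Y): not NE [P2→S gives 8>4]
(D,R,Z): not NE [P1→A gives 8>7; P2→S gives 7>4; P3→Y gives 9>7]
(D,R,W): not NE [P1→A gives 7>4; P2→S gives 9>6; P3→Y gives 9>6]
(D,S,X): not NE [P3→Y gives 10>8]
(D,S,Y): not NE [P1→A gives 9>3]
(D,S,Z): not NE [P3→Y gives 10>4]
(D,S,W): not NE [P1→B gives 9>0; P3→Y gives 10>0]

PSNE = {(A,R,W), (B,P,Y)}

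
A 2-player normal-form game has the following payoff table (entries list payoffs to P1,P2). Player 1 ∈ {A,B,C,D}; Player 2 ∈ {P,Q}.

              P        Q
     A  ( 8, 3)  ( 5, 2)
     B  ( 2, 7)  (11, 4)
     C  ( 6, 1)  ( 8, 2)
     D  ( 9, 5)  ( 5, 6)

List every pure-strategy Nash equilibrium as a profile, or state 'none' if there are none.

PSNE: ∅

(A,P): not NE [P1→D gives 9>8]
(A,Q): not NE [P1→B gives 11>5; P2→P gives 3>2]
(B,P): not NE [P1→D gives 9>2]
(B,Q): not NE [P2→P gives 7>4]
(C,P): not NE [P1→D gives 9>6; P2→Q gives 2>1]
(C,Q): not NE [P1→B gives 11>8]
(D,P): not NE [P2→Q gives 6>5]
(D,Q): not NE [P1→B gives 11>5]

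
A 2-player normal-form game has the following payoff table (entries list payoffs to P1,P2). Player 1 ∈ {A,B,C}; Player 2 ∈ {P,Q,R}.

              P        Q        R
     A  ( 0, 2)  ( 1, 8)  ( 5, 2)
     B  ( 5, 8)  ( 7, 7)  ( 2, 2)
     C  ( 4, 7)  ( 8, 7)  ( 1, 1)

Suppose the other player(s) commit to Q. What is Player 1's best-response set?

P1 best: {C}

u_1(A vs Q) = 1
u_1(B vs Q) = 7
u_1(C vs Q) = 8
max payoff 8 at {C}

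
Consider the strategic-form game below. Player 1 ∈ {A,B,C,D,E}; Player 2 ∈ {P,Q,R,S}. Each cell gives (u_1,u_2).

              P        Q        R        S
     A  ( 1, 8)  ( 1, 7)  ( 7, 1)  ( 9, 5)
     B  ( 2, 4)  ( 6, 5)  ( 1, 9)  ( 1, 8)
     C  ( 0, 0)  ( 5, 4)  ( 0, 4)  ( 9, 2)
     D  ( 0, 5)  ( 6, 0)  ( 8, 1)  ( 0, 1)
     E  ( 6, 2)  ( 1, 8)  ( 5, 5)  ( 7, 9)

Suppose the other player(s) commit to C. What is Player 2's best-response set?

BR_2 = {Q,R}

u_2(P vs C) = 0
u_2(Q vs C) = 4
u_2(R vs C) = 4
u_2(S vs C) = 2
max payoff 4 at {Q,R}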